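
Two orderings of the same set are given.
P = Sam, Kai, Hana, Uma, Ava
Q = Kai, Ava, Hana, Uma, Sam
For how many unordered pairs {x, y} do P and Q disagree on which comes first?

6 disagreeing pairs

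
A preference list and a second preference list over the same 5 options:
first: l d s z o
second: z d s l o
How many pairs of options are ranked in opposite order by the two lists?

Assign each item its position (1..5) in the first ordering, then rewrite the second ordering as that position sequence:
positions: l→1, d→2, s→3, z→4, o→5
second ordering as positions: [4, 2, 3, 1, 5]
Discordant pairs = inversions in this position sequence.
4: 2, 3, 1 → 3
2: 1 → 1
3: 1 → 1
1: 0
5: 0
Total: 3 + 1 + 1 + 0 + 0 = 5

5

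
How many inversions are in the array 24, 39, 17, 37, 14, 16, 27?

Element-by-element contributions:
24 → 17, 14, 16 → 3
39 → 17, 37, 14, 16, 27 → 5
17 → 14, 16 → 2
37 → 14, 16, 27 → 3
14 → none → 0
16 → none → 0
27 → none → 0
Sum: 3 + 5 + 2 + 3 + 0 + 0 + 0 = 13

13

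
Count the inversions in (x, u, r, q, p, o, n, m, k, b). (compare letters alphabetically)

Element-by-element contributions:
x → u, r, q, p, o, n, m, k, b → 9
u → r, q, p, o, n, m, k, b → 8
r → q, p, o, n, m, k, b → 7
q → p, o, n, m, k, b → 6
p → o, n, m, k, b → 5
o → n, m, k, b → 4
n → m, k, b → 3
m → k, b → 2
k → b → 1
b → none → 0
Sum: 9 + 8 + 7 + 6 + 5 + 4 + 3 + 2 + 1 + 0 = 45

45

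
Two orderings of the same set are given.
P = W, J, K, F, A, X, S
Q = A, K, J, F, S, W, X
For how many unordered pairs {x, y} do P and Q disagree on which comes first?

Assign each item its position (1..7) in the first ordering, then rewrite the second ordering as that position sequence:
positions: W→1, J→2, K→3, F→4, A→5, X→6, S→7
second ordering as positions: [5, 3, 2, 4, 7, 1, 6]
Discordant pairs = inversions in this position sequence.
5: 3, 2, 4, 1 → 4
3: 2, 1 → 2
2: 1 → 1
4: 1 → 1
7: 1, 6 → 2
1: 0
6: 0
Total: 4 + 2 + 1 + 1 + 2 + 0 + 0 = 10

10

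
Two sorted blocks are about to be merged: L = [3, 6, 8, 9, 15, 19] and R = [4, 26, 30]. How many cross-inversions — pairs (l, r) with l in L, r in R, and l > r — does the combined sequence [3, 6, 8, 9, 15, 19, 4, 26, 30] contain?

For each element r of the right run, count left-run elements greater than r:
r = 4: 6, 8, 9, 15, 19 → 5
r = 26: none → 0
r = 30: none → 0
Cross-inversions: 5 + 0 + 0 = 5

Cross-inversions: 5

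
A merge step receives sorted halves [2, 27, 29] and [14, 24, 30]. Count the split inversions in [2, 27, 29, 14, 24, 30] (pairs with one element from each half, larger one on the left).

For each element r of the right run, count left-run elements greater than r:
r = 14: 27, 29 → 2
r = 24: 27, 29 → 2
r = 30: none → 0
Cross-inversions: 2 + 2 + 0 = 4

4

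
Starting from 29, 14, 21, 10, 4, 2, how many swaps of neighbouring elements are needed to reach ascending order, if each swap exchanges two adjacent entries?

Each adjacent swap fixes exactly one inversion, so the minimum swap count equals the number of inversions.
Count inversions — for each element, later elements that are smaller:
29: 14, 21, 10, 4, 2 → 5
14: 10, 4, 2 → 3
21: 10, 4, 2 → 3
10: 4, 2 → 2
4: 2 → 1
2: none → 0
Total inversions: 5 + 3 + 3 + 2 + 1 + 0 = 14

14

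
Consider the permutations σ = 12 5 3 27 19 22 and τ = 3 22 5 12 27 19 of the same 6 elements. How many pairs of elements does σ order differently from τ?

Discordant pairs: 7

Assign each item its position (1..6) in the first ordering, then rewrite the second ordering as that position sequence:
positions: 12→1, 5→2, 3→3, 27→4, 19→5, 22→6
second ordering as positions: [3, 6, 2, 1, 4, 5]
Discordant pairs = inversions in this position sequence.
3: 2, 1 → 2
6: 2, 1, 4, 5 → 4
2: 1 → 1
1: 0
4: 0
5: 0
Total: 2 + 4 + 1 + 0 + 0 + 0 = 7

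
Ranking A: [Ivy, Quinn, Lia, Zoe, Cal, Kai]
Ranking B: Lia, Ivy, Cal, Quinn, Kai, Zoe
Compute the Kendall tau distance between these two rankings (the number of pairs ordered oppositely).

5

Assign each item its position (1..6) in the first ordering, then rewrite the second ordering as that position sequence:
positions: Ivy→1, Quinn→2, Lia→3, Zoe→4, Cal→5, Kai→6
second ordering as positions: [3, 1, 5, 2, 6, 4]
Discordant pairs = inversions in this position sequence.
3: 1, 2 → 2
1: 0
5: 2, 4 → 2
2: 0
6: 4 → 1
4: 0
Total: 2 + 0 + 2 + 0 + 1 + 0 = 5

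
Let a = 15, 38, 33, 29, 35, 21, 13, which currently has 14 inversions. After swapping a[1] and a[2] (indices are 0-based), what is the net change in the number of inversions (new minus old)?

-1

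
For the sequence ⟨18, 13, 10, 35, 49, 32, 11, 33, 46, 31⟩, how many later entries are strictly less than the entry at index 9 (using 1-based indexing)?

The element at index 9 is 46.
Elements after it: 31
Those smaller than 46: 31

1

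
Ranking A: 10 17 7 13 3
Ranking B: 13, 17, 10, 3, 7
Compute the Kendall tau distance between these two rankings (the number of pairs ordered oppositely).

Discordant pairs: 5

Assign each item its position (1..5) in the first ordering, then rewrite the second ordering as that position sequence:
positions: 10→1, 17→2, 7→3, 13→4, 3→5
second ordering as positions: [4, 2, 1, 5, 3]
Discordant pairs = inversions in this position sequence.
4: 2, 1, 3 → 3
2: 1 → 1
1: 0
5: 3 → 1
3: 0
Total: 3 + 1 + 0 + 1 + 0 = 5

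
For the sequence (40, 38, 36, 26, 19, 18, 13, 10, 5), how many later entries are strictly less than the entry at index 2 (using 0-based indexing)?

The element at index 2 is 36.
Elements after it: 26, 19, 18, 13, 10, 5
Those smaller than 36: 26, 19, 18, 13, 10, 5

6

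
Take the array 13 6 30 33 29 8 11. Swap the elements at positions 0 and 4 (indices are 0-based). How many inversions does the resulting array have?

Positions 0 and 4 hold 13 and 29; after swapping, the array is [29, 6, 30, 33, 13, 8, 11].
Count, for each position, how many later elements it exceeds:
29 → 6, 13, 8, 11 → 4
6 → none → 0
30 → 13, 8, 11 → 3
33 → 13, 8, 11 → 3
13 → 8, 11 → 2
8 → none → 0
11 → none → 0
Sum: 4 + 0 + 3 + 3 + 2 + 0 + 0 = 12

12 inversions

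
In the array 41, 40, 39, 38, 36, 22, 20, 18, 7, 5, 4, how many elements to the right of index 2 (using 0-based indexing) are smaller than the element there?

8

The element at index 2 is 39.
Elements after it: 38, 36, 22, 20, 18, 7, 5, 4
Those smaller than 39: 38, 36, 22, 20, 18, 7, 5, 4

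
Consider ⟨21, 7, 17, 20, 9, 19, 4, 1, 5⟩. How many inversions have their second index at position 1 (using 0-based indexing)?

The element at index 1 is 7.
Elements before it: 21
Those larger than 7: 21

1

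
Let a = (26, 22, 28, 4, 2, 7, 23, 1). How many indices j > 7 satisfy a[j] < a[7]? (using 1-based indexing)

The element at index 7 is 23.
Elements after it: 1
Those smaller than 23: 1

1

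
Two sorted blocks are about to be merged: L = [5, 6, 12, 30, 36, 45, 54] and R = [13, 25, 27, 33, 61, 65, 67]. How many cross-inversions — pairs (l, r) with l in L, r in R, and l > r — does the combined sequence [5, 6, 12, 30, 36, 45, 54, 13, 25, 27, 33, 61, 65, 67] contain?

For each element r of the right run, count left-run elements greater than r:
r = 13: 30, 36, 45, 54 → 4
r = 25: 30, 36, 45, 54 → 4
r = 27: 30, 36, 45, 54 → 4
r = 33: 36, 45, 54 → 3
r = 61: none → 0
r = 65: none → 0
r = 67: none → 0
Cross-inversions: 4 + 4 + 4 + 3 + 0 + 0 + 0 = 15

15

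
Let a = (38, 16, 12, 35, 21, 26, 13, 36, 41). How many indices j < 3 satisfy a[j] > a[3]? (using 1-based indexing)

2

The element at index 3 is 12.
Elements before it: 38, 16
Those larger than 12: 38, 16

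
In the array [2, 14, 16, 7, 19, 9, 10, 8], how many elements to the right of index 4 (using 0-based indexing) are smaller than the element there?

The element at index 4 is 19.
Elements after it: 9, 10, 8
Those smaller than 19: 9, 10, 8

3 such elements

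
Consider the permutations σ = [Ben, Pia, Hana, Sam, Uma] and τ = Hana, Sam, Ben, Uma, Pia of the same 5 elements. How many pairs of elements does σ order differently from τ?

5

Assign each item its position (1..5) in the first ordering, then rewrite the second ordering as that position sequence:
positions: Ben→1, Pia→2, Hana→3, Sam→4, Uma→5
second ordering as positions: [3, 4, 1, 5, 2]
Discordant pairs = inversions in this position sequence.
3: 1, 2 → 2
4: 1, 2 → 2
1: 0
5: 2 → 1
2: 0
Total: 2 + 2 + 0 + 1 + 0 = 5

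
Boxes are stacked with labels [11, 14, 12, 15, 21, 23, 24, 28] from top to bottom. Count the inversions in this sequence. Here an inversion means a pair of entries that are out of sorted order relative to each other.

1

Sweep left to right; for each value list the smaller values that follow it:
11 → none → 0
14 → 12 → 1
12 → none → 0
15 → none → 0
21 → none → 0
23 → none → 0
24 → none → 0
28 → none → 0
Sum: 0 + 1 + 0 + 0 + 0 + 0 + 0 + 0 = 1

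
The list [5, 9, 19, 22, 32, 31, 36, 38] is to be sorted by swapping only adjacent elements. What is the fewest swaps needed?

1

The minimum number of adjacent swaps to sort an array equals its inversion count, since every such swap removes exactly one inversion.
Count inversions — for each element, later elements that are smaller:
5: none → 0
9: none → 0
19: none → 0
22: none → 0
32: 31 → 1
31: none → 0
36: none → 0
38: none → 0
Total inversions: 0 + 0 + 0 + 0 + 1 + 0 + 0 + 0 = 1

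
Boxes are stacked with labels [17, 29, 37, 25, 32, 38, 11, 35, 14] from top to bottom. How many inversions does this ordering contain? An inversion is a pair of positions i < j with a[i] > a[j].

Sweep left to right; for each value list the smaller values that follow it:
17: 2
29: 3
37: 5
25: 2
32: 2
38: 3
11: 0
35: 1
14: 0
Sum: 2 + 3 + 5 + 2 + 2 + 3 + 0 + 1 + 0 = 18

There are 18 inversions.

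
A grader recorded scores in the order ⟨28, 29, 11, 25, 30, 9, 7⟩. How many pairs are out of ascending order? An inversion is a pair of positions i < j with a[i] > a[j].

Count, for each position, how many later elements it exceeds:
28 → 11, 25, 9, 7 → 4
29 → 11, 25, 9, 7 → 4
11 → 9, 7 → 2
25 → 9, 7 → 2
30 → 9, 7 → 2
9 → 7 → 1
7 → none → 0
Sum: 4 + 4 + 2 + 2 + 2 + 1 + 0 = 15

Inversions: 15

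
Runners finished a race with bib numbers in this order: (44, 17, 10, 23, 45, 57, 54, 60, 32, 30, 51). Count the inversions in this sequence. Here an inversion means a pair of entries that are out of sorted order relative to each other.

19 inversions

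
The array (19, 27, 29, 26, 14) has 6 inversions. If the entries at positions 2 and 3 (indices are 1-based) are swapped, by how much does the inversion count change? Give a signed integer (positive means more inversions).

Positions 2 and 3 hold 27 and 29; after swapping, the array is [19, 29, 27, 26, 14].
Count, for each position, how many later elements it exceeds:
19: 1
29: 3
27: 2
26: 1
14: 0
Sum: 1 + 3 + 2 + 1 + 0 = 7
Change: 7 − 6 = +1

+1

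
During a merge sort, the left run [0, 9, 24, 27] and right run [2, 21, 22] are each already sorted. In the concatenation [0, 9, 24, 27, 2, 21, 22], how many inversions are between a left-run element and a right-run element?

7 cross-inversions

Count, for every r in R, how many entries of L exceed r:
r = 2: 9, 24, 27 → 3
r = 21: 24, 27 → 2
r = 22: 24, 27 → 2
Cross-inversions: 3 + 2 + 2 = 7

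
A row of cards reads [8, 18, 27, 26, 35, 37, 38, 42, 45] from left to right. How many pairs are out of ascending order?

1

Count, for each position, how many later elements it exceeds:
8 → none → 0
18 → none → 0
27 → 26 → 1
26 → none → 0
35 → none → 0
37 → none → 0
38 → none → 0
42 → none → 0
45 → none → 0
Sum: 0 + 0 + 1 + 0 + 0 + 0 + 0 + 0 + 0 = 1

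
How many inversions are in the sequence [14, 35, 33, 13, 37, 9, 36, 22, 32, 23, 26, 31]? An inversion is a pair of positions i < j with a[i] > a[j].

Sweep left to right; for each value list the smaller values that follow it:
14 → 13, 9 → 2
35 → 33, 13, 9, 22, 32, 23, 26, 31 → 8
33 → 13, 9, 22, 32, 23, 26, 31 → 7
13 → 9 → 1
37 → 9, 36, 22, 32, 23, 26, 31 → 7
9 → none → 0
36 → 22, 32, 23, 26, 31 → 5
22 → none → 0
32 → 23, 26, 31 → 3
23 → none → 0
26 → none → 0
31 → none → 0
Sum: 2 + 8 + 7 + 1 + 7 + 0 + 5 + 0 + 3 + 0 + 0 + 0 = 33

Inversions: 33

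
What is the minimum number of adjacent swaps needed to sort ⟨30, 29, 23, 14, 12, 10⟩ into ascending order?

15

The minimum number of adjacent swaps to sort an array equals its inversion count, since every such swap removes exactly one inversion.
Count inversions — for each element, later elements that are smaller:
30: 29, 23, 14, 12, 10 → 5
29: 23, 14, 12, 10 → 4
23: 14, 12, 10 → 3
14: 12, 10 → 2
12: 10 → 1
10: none → 0
Total inversions: 5 + 4 + 3 + 2 + 1 + 0 = 15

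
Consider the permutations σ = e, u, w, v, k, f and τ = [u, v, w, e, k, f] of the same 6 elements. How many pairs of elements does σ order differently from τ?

4

Assign each item its position (1..6) in the first ordering, then rewrite the second ordering as that position sequence:
positions: e→1, u→2, w→3, v→4, k→5, f→6
second ordering as positions: [2, 4, 3, 1, 5, 6]
Discordant pairs = inversions in this position sequence.
2: 1 → 1
4: 3, 1 → 2
3: 1 → 1
1: 0
5: 0
6: 0
Total: 1 + 2 + 1 + 0 + 0 + 0 = 4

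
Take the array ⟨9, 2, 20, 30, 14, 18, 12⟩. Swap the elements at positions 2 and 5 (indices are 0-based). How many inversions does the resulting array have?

8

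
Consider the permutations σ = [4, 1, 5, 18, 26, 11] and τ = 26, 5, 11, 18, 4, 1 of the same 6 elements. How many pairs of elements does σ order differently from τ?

Assign each item its position (1..6) in the first ordering, then rewrite the second ordering as that position sequence:
positions: 4→1, 1→2, 5→3, 18→4, 26→5, 11→6
second ordering as positions: [5, 3, 6, 4, 1, 2]
Discordant pairs = inversions in this position sequence.
5: 3, 4, 1, 2 → 4
3: 1, 2 → 2
6: 4, 1, 2 → 3
4: 1, 2 → 2
1: 0
2: 0
Total: 4 + 2 + 3 + 2 + 0 + 0 = 11

11 discordant pairs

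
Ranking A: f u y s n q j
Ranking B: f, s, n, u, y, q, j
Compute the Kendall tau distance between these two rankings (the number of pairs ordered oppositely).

There are 4 discordant pairs.

Assign each item its position (1..7) in the first ordering, then rewrite the second ordering as that position sequence:
positions: f→1, u→2, y→3, s→4, n→5, q→6, j→7
second ordering as positions: [1, 4, 5, 2, 3, 6, 7]
Discordant pairs = inversions in this position sequence.
1: 0
4: 2, 3 → 2
5: 2, 3 → 2
2: 0
3: 0
6: 0
7: 0
Total: 0 + 2 + 2 + 0 + 0 + 0 + 0 = 4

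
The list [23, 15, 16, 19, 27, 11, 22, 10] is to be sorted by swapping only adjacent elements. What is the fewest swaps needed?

The minimum number of adjacent swaps to sort an array equals its inversion count, since every such swap removes exactly one inversion.
Count inversions — for each element, later elements that are smaller:
23: 15, 16, 19, 11, 22, 10 → 6
15: 11, 10 → 2
16: 11, 10 → 2
19: 11, 10 → 2
27: 11, 22, 10 → 3
11: 10 → 1
22: 10 → 1
10: none → 0
Total inversions: 6 + 2 + 2 + 2 + 3 + 1 + 1 + 0 = 17

17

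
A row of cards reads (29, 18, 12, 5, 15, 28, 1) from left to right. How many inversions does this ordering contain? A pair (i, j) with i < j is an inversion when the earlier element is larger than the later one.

15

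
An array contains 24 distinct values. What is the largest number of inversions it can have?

276

A reversed (strictly descending) arrangement makes every pair an inversion, giving C(24, 2) inversions.
C(24, 2) = 24·23/2 = 276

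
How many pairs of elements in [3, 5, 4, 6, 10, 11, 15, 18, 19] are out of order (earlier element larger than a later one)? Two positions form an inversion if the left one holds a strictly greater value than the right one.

Sweep left to right; for each value list the smaller values that follow it:
3 → none → 0
5 → 4 → 1
4 → none → 0
6 → none → 0
10 → none → 0
11 → none → 0
15 → none → 0
18 → none → 0
19 → none → 0
Sum: 0 + 1 + 0 + 0 + 0 + 0 + 0 + 0 + 0 = 1

1 out-of-order pair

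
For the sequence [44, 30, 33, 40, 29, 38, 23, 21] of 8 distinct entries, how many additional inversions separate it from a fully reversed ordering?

6

Maximum inversions for 8 distinct elements is C(8, 2) = 8·7/2 = 28.
Current inversions — for each element, count later smaller elements:
44: 7
30: 3
33: 3
40: 4
29: 2
38: 2
23: 1
21: 0
Current total: 7 + 3 + 3 + 4 + 2 + 2 + 1 + 0 = 22
Shortfall: 28 − 22 = 6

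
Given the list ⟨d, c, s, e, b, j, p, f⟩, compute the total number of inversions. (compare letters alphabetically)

For each element, count later entries that are smaller:
d: 2
c: 1
s: 5
e: 1
b: 0
j: 1
p: 1
f: 0
Sum: 2 + 1 + 5 + 1 + 0 + 1 + 1 + 0 = 11

11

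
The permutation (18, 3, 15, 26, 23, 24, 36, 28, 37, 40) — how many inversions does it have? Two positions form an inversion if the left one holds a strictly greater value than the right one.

5 out-of-order pairs

For each element, count later entries that are smaller:
18 → 3, 15 → 2
3 → none → 0
15 → none → 0
26 → 23, 24 → 2
23 → none → 0
24 → none → 0
36 → 28 → 1
28 → none → 0
37 → none → 0
40 → none → 0
Sum: 2 + 0 + 0 + 2 + 0 + 0 + 1 + 0 + 0 + 0 = 5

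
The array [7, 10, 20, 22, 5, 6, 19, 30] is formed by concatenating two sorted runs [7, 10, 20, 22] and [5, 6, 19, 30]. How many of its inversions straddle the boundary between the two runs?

There are 10 split inversions.

Take each right-half value and tally the left-half values above it:
r = 5: 7, 10, 20, 22 → 4
r = 6: 7, 10, 20, 22 → 4
r = 19: 20, 22 → 2
r = 30: none → 0
Cross-inversions: 4 + 4 + 2 + 0 = 10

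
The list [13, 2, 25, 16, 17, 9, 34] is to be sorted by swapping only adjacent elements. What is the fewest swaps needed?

Each adjacent swap fixes exactly one inversion, so the minimum swap count equals the number of inversions.
Count inversions — for each element, later elements that are smaller:
13: 2, 9 → 2
2: none → 0
25: 16, 17, 9 → 3
16: 9 → 1
17: 9 → 1
9: none → 0
34: none → 0
Total inversions: 2 + 0 + 3 + 1 + 1 + 0 + 0 = 7

7 swaps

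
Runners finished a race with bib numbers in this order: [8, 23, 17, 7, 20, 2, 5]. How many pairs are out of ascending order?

15 inversions

Count, for each position, how many later elements it exceeds:
8: 3
23: 5
17: 3
7: 2
20: 2
2: 0
5: 0
Sum: 3 + 5 + 3 + 2 + 2 + 0 + 0 = 15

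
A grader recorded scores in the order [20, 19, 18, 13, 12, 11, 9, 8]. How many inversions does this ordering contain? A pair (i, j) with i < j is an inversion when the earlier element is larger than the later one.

28

Element-by-element contributions:
20 → 19, 18, 13, 12, 11, 9, 8 → 7
19 → 18, 13, 12, 11, 9, 8 → 6
18 → 13, 12, 11, 9, 8 → 5
13 → 12, 11, 9, 8 → 4
12 → 11, 9, 8 → 3
11 → 9, 8 → 2
9 → 8 → 1
8 → none → 0
Sum: 7 + 6 + 5 + 4 + 3 + 2 + 1 + 0 = 28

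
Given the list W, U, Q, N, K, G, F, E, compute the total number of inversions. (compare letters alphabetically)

28

Element-by-element contributions:
W → U, Q, N, K, G, F, E → 7
U → Q, N, K, G, F, E → 6
Q → N, K, G, F, E → 5
N → K, G, F, E → 4
K → G, F, E → 3
G → F, E → 2
F → E → 1
E → none → 0
Sum: 7 + 6 + 5 + 4 + 3 + 2 + 1 + 0 = 28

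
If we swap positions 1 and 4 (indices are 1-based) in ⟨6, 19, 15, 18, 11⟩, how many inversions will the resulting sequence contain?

8

Positions 1 and 4 hold 6 and 18; after swapping, the array is [18, 19, 15, 6, 11].
Element-by-element contributions:
18: 3
19: 3
15: 2
6: 0
11: 0
Sum: 3 + 3 + 2 + 0 + 0 = 8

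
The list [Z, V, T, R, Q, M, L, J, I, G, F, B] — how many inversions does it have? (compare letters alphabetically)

Count, for each position, how many later elements it exceeds:
Z: 11
V: 10
T: 9
R: 8
Q: 7
M: 6
L: 5
J: 4
I: 3
G: 2
F: 1
B: 0
Sum: 11 + 10 + 9 + 8 + 7 + 6 + 5 + 4 + 3 + 2 + 1 + 0 = 66

66 out-of-order pairs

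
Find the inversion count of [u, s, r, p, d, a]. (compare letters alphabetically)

Out-of-order pairs: 15

For each element, count later entries that are smaller:
u → s, r, p, d, a → 5
s → r, p, d, a → 4
r → p, d, a → 3
p → d, a → 2
d → a → 1
a → none → 0
Sum: 5 + 4 + 3 + 2 + 1 + 0 = 15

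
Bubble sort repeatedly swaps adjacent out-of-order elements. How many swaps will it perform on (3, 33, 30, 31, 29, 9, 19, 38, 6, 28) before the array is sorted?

Each adjacent swap fixes exactly one inversion, so the minimum swap count equals the number of inversions.
Count inversions — for each element, later elements that are smaller:
3: none → 0
33: 30, 31, 29, 9, 19, 6, 28 → 7
30: 29, 9, 19, 6, 28 → 5
31: 29, 9, 19, 6, 28 → 5
29: 9, 19, 6, 28 → 4
9: 6 → 1
19: 6 → 1
38: 6, 28 → 2
6: none → 0
28: none → 0
Total inversions: 0 + 7 + 5 + 5 + 4 + 1 + 1 + 2 + 0 + 0 = 25

There are 25 swaps.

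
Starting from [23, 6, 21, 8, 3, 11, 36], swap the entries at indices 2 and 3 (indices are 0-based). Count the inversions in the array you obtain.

9 inversions

Positions 2 and 3 hold 21 and 8; after swapping, the array is [23, 6, 8, 21, 3, 11, 36].
Sweep left to right; for each value list the smaller values that follow it:
23 → 6, 8, 21, 3, 11 → 5
6 → 3 → 1
8 → 3 → 1
21 → 3, 11 → 2
3 → none → 0
11 → none → 0
36 → none → 0
Sum: 5 + 1 + 1 + 2 + 0 + 0 + 0 = 9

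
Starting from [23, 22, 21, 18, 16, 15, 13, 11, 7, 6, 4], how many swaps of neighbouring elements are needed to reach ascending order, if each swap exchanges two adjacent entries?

There are 55 swaps.

Each adjacent swap fixes exactly one inversion, so the minimum swap count equals the number of inversions.
Count inversions — for each element, later elements that are smaller:
23: 22, 21, 18, 16, 15, 13, 11, 7, 6, 4 → 10
22: 21, 18, 16, 15, 13, 11, 7, 6, 4 → 9
21: 18, 16, 15, 13, 11, 7, 6, 4 → 8
18: 16, 15, 13, 11, 7, 6, 4 → 7
16: 15, 13, 11, 7, 6, 4 → 6
15: 13, 11, 7, 6, 4 → 5
13: 11, 7, 6, 4 → 4
11: 7, 6, 4 → 3
7: 6, 4 → 2
6: 4 → 1
4: none → 0
Total inversions: 10 + 9 + 8 + 7 + 6 + 5 + 4 + 3 + 2 + 1 + 0 = 55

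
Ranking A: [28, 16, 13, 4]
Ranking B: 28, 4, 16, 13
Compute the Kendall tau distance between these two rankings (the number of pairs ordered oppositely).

Assign each item its position (1..4) in the first ordering, then rewrite the second ordering as that position sequence:
positions: 28→1, 16→2, 13→3, 4→4
second ordering as positions: [1, 4, 2, 3]
Discordant pairs = inversions in this position sequence.
1: 0
4: 2, 3 → 2
2: 0
3: 0
Total: 0 + 2 + 0 + 0 = 2

2 discordant pairs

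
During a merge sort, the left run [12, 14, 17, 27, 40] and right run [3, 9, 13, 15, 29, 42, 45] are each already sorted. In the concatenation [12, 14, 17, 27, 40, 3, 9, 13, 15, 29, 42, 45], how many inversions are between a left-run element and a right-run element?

Count, for every r in R, how many entries of L exceed r:
r = 3: 12, 14, 17, 27, 40 → 5
r = 9: 12, 14, 17, 27, 40 → 5
r = 13: 14, 17, 27, 40 → 4
r = 15: 17, 27, 40 → 3
r = 29: 40 → 1
r = 42: none → 0
r = 45: none → 0
Cross-inversions: 5 + 5 + 4 + 3 + 1 + 0 + 0 = 18

18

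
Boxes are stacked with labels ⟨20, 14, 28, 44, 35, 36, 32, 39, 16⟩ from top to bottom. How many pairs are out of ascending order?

Inversions: 14

Sweep left to right; for each value list the smaller values that follow it:
20 → 14, 16 → 2
14 → none → 0
28 → 16 → 1
44 → 35, 36, 32, 39, 16 → 5
35 → 32, 16 → 2
36 → 32, 16 → 2
32 → 16 → 1
39 → 16 → 1
16 → none → 0
Sum: 2 + 0 + 1 + 5 + 2 + 2 + 1 + 1 + 0 = 14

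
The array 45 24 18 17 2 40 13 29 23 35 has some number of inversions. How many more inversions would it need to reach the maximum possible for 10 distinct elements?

21

Maximum inversions for 10 distinct elements is C(10, 2) = 10·9/2 = 45.
Current inversions — for each element, count later smaller elements:
45: 9
24: 5
18: 3
17: 2
2: 0
40: 4
13: 0
29: 1
23: 0
35: 0
Current total: 9 + 5 + 3 + 2 + 0 + 4 + 0 + 1 + 0 + 0 = 24
Shortfall: 45 − 24 = 21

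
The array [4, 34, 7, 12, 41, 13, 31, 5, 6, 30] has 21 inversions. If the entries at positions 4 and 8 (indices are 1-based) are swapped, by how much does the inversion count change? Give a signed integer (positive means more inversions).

-1

Positions 4 and 8 hold 12 and 5; after swapping, the array is [4, 34, 7, 5, 41, 13, 31, 12, 6, 30].
For each element, count later entries that are smaller:
4 → none → 0
34 → 7, 5, 13, 31, 12, 6, 30 → 7
7 → 5, 6 → 2
5 → none → 0
41 → 13, 31, 12, 6, 30 → 5
13 → 12, 6 → 2
31 → 12, 6, 30 → 3
12 → 6 → 1
6 → none → 0
30 → none → 0
Sum: 0 + 7 + 2 + 0 + 5 + 2 + 3 + 1 + 0 + 0 = 20
Change: 20 − 21 = -1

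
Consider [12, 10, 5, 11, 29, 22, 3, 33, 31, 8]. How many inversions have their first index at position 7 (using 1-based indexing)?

0

The element at index 7 is 3.
Elements after it: 33, 31, 8
None of them are smaller than 3.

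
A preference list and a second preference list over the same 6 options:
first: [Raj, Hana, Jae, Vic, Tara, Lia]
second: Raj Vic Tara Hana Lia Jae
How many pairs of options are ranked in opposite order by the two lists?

5

Assign each item its position (1..6) in the first ordering, then rewrite the second ordering as that position sequence:
positions: Raj→1, Hana→2, Jae→3, Vic→4, Tara→5, Lia→6
second ordering as positions: [1, 4, 5, 2, 6, 3]
Discordant pairs = inversions in this position sequence.
1: 0
4: 2, 3 → 2
5: 2, 3 → 2
2: 0
6: 3 → 1
3: 0
Total: 0 + 2 + 2 + 0 + 1 + 0 = 5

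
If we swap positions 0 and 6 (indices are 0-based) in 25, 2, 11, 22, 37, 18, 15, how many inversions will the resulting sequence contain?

There are 5 inversions.

Positions 0 and 6 hold 25 and 15; after swapping, the array is [15, 2, 11, 22, 37, 18, 25].
Element-by-element contributions:
15 → 2, 11 → 2
2 → none → 0
11 → none → 0
22 → 18 → 1
37 → 18, 25 → 2
18 → none → 0
25 → none → 0
Sum: 2 + 0 + 0 + 1 + 2 + 0 + 0 = 5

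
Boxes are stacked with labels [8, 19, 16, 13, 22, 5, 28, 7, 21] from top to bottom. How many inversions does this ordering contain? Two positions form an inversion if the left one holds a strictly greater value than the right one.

16

For each element, count later entries that are smaller:
8: 2
19: 4
16: 3
13: 2
22: 3
5: 0
28: 2
7: 0
21: 0
Sum: 2 + 4 + 3 + 2 + 3 + 0 + 2 + 0 + 0 = 16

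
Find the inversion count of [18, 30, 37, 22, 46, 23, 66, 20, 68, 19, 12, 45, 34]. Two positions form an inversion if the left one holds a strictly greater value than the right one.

Inversions: 37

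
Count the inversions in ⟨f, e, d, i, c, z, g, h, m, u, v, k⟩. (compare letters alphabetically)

Out-of-order pairs: 18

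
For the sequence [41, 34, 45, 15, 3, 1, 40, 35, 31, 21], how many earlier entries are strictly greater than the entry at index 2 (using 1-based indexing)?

1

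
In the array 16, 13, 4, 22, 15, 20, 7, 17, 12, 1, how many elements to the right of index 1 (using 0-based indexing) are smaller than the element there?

4 such elements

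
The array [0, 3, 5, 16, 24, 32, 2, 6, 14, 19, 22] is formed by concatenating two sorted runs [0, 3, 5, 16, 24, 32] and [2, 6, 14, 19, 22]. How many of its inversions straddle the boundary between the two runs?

For each element r of the right run, count left-run elements greater than r:
r = 2: 3, 5, 16, 24, 32 → 5
r = 6: 16, 24, 32 → 3
r = 14: 16, 24, 32 → 3
r = 19: 24, 32 → 2
r = 22: 24, 32 → 2
Cross-inversions: 5 + 3 + 3 + 2 + 2 = 15

15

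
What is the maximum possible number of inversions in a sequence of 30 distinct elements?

A reversed (strictly descending) arrangement makes every pair an inversion, giving C(30, 2) inversions.
C(30, 2) = 30·29/2 = 435

435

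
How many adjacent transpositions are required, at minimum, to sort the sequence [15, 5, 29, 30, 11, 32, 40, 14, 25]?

Each adjacent swap fixes exactly one inversion, so the minimum swap count equals the number of inversions.
Count inversions — for each element, later elements that are smaller:
15: 5, 11, 14 → 3
5: none → 0
29: 11, 14, 25 → 3
30: 11, 14, 25 → 3
11: none → 0
32: 14, 25 → 2
40: 14, 25 → 2
14: none → 0
25: none → 0
Total inversions: 3 + 0 + 3 + 3 + 0 + 2 + 2 + 0 + 0 = 13

13 adjacent swaps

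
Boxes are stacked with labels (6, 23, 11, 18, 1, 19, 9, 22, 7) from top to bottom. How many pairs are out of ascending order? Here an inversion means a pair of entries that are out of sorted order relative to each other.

18

For each element, count later entries that are smaller:
6: 1
23: 7
11: 3
18: 3
1: 0
19: 2
9: 1
22: 1
7: 0
Sum: 1 + 7 + 3 + 3 + 0 + 2 + 1 + 1 + 0 = 18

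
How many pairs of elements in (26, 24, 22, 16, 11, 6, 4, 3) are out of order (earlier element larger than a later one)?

Sweep left to right; for each value list the smaller values that follow it:
26: 7
24: 6
22: 5
16: 4
11: 3
6: 2
4: 1
3: 0
Sum: 7 + 6 + 5 + 4 + 3 + 2 + 1 + 0 = 28

28 inversions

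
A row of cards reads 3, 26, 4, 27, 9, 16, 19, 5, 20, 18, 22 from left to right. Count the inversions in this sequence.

20 inversions

For each element, count later entries that are smaller:
3 → none → 0
26 → 4, 9, 16, 19, 5, 20, 18, 22 → 8
4 → none → 0
27 → 9, 16, 19, 5, 20, 18, 22 → 7
9 → 5 → 1
16 → 5 → 1
19 → 5, 18 → 2
5 → none → 0
20 → 18 → 1
18 → none → 0
22 → none → 0
Sum: 0 + 8 + 0 + 7 + 1 + 1 + 2 + 0 + 1 + 0 + 0 = 20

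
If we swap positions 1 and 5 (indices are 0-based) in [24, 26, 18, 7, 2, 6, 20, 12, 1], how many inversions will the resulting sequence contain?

Positions 1 and 5 hold 26 and 6; after swapping, the array is [24, 6, 18, 7, 2, 26, 20, 12, 1].
For each element, count later entries that are smaller:
24 → 6, 18, 7, 2, 20, 12, 1 → 7
6 → 2, 1 → 2
18 → 7, 2, 12, 1 → 4
7 → 2, 1 → 2
2 → 1 → 1
26 → 20, 12, 1 → 3
20 → 12, 1 → 2
12 → 1 → 1
1 → none → 0
Sum: 7 + 2 + 4 + 2 + 1 + 3 + 2 + 1 + 0 = 22

22 inversions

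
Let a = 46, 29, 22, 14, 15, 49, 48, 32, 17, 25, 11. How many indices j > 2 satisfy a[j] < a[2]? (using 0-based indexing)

4

The element at index 2 is 22.
Elements after it: 14, 15, 49, 48, 32, 17, 25, 11
Those smaller than 22: 14, 15, 17, 11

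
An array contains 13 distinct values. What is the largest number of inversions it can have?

78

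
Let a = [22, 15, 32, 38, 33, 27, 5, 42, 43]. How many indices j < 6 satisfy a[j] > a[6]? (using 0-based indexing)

6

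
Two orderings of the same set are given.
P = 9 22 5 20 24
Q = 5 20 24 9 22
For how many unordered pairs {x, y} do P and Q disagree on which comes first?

6 disagreeing pairs

Assign each item its position (1..5) in the first ordering, then rewrite the second ordering as that position sequence:
positions: 9→1, 22→2, 5→3, 20→4, 24→5
second ordering as positions: [3, 4, 5, 1, 2]
Discordant pairs = inversions in this position sequence.
3: 1, 2 → 2
4: 1, 2 → 2
5: 1, 2 → 2
1: 0
2: 0
Total: 2 + 2 + 2 + 0 + 0 = 6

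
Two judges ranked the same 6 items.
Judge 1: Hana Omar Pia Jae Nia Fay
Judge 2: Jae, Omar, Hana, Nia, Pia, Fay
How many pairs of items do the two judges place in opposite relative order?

5

Assign each item its position (1..6) in the first ordering, then rewrite the second ordering as that position sequence:
positions: Hana→1, Omar→2, Pia→3, Jae→4, Nia→5, Fay→6
second ordering as positions: [4, 2, 1, 5, 3, 6]
Discordant pairs = inversions in this position sequence.
4: 2, 1, 3 → 3
2: 1 → 1
1: 0
5: 3 → 1
3: 0
6: 0
Total: 3 + 1 + 0 + 1 + 0 + 0 = 5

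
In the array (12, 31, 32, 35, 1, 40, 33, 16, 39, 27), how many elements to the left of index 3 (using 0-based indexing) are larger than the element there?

0

The element at index 3 is 35.
Elements before it: 12, 31, 32
None of them are larger than 35.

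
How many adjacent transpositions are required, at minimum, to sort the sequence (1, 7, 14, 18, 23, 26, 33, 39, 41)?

The minimum number of adjacent swaps to sort an array equals its inversion count, since every such swap removes exactly one inversion.
Count inversions — for each element, later elements that are smaller:
1: none → 0
7: none → 0
14: none → 0
18: none → 0
23: none → 0
26: none → 0
33: none → 0
39: none → 0
41: none → 0
Total inversions: 0 + 0 + 0 + 0 + 0 + 0 + 0 + 0 + 0 = 0

Adjacent swaps: 0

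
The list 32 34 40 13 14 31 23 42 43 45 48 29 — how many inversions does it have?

Element-by-element contributions:
32: 5
34: 5
40: 5
13: 0
14: 0
31: 2
23: 0
42: 1
43: 1
45: 1
48: 1
29: 0
Sum: 5 + 5 + 5 + 0 + 0 + 2 + 0 + 1 + 1 + 1 + 1 + 0 = 21

21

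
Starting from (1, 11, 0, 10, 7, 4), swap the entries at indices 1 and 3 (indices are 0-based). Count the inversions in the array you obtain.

Positions 1 and 3 hold 11 and 10; after swapping, the array is [1, 10, 0, 11, 7, 4].
Sweep left to right; for each value list the smaller values that follow it:
1 → 0 → 1
10 → 0, 7, 4 → 3
0 → none → 0
11 → 7, 4 → 2
7 → 4 → 1
4 → none → 0
Sum: 1 + 3 + 0 + 2 + 1 + 0 = 7

7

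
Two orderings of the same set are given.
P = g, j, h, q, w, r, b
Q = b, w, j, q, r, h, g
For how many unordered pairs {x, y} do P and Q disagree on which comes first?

16

Assign each item its position (1..7) in the first ordering, then rewrite the second ordering as that position sequence:
positions: g→1, j→2, h→3, q→4, w→5, r→6, b→7
second ordering as positions: [7, 5, 2, 4, 6, 3, 1]
Discordant pairs = inversions in this position sequence.
7: 5, 2, 4, 6, 3, 1 → 6
5: 2, 4, 3, 1 → 4
2: 1 → 1
4: 3, 1 → 2
6: 3, 1 → 2
3: 1 → 1
1: 0
Total: 6 + 4 + 1 + 2 + 2 + 1 + 0 = 16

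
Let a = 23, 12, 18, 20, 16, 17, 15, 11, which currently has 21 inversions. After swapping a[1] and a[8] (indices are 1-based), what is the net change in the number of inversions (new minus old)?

Positions 1 and 8 hold 23 and 11; after swapping, the array is [11, 12, 18, 20, 16, 17, 15, 23].
Sweep left to right; for each value list the smaller values that follow it:
11 → none → 0
12 → none → 0
18 → 16, 17, 15 → 3
20 → 16, 17, 15 → 3
16 → 15 → 1
17 → 15 → 1
15 → none → 0
23 → none → 0
Sum: 0 + 0 + 3 + 3 + 1 + 1 + 0 + 0 = 8
Change: 8 − 21 = -13

-13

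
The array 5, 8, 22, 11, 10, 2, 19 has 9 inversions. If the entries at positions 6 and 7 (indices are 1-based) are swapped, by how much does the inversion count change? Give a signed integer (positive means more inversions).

+1

Positions 6 and 7 hold 2 and 19; after swapping, the array is [5, 8, 22, 11, 10, 19, 2].
Count, for each position, how many later elements it exceeds:
5: 1
8: 1
22: 4
11: 2
10: 1
19: 1
2: 0
Sum: 1 + 1 + 4 + 2 + 1 + 1 + 0 = 10
Change: 10 − 9 = +1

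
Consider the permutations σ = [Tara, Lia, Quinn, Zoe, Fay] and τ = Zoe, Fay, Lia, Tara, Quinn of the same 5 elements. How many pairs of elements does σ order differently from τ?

Assign each item its position (1..5) in the first ordering, then rewrite the second ordering as that position sequence:
positions: Tara→1, Lia→2, Quinn→3, Zoe→4, Fay→5
second ordering as positions: [4, 5, 2, 1, 3]
Discordant pairs = inversions in this position sequence.
4: 2, 1, 3 → 3
5: 2, 1, 3 → 3
2: 1 → 1
1: 0
3: 0
Total: 3 + 3 + 1 + 0 + 0 = 7

7 discordant pairs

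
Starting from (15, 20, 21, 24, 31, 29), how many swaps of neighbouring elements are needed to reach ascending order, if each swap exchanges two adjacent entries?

The minimum number of adjacent swaps to sort an array equals its inversion count, since every such swap removes exactly one inversion.
Count inversions — for each element, later elements that are smaller:
15: none → 0
20: none → 0
21: none → 0
24: none → 0
31: 29 → 1
29: none → 0
Total inversions: 0 + 0 + 0 + 0 + 1 + 0 = 1

1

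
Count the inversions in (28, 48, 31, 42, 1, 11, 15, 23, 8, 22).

30 inversions

For each element, count later entries that are smaller:
28 → 1, 11, 15, 23, 8, 22 → 6
48 → 31, 42, 1, 11, 15, 23, 8, 22 → 8
31 → 1, 11, 15, 23, 8, 22 → 6
42 → 1, 11, 15, 23, 8, 22 → 6
1 → none → 0
11 → 8 → 1
15 → 8 → 1
23 → 8, 22 → 2
8 → none → 0
22 → none → 0
Sum: 6 + 8 + 6 + 6 + 0 + 1 + 1 + 2 + 0 + 0 = 30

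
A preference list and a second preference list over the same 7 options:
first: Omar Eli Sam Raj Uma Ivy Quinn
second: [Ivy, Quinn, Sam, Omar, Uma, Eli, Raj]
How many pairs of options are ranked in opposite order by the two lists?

14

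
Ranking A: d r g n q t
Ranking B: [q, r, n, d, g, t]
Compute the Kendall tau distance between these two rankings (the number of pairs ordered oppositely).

Assign each item its position (1..6) in the first ordering, then rewrite the second ordering as that position sequence:
positions: d→1, r→2, g→3, n→4, q→5, t→6
second ordering as positions: [5, 2, 4, 1, 3, 6]
Discordant pairs = inversions in this position sequence.
5: 2, 4, 1, 3 → 4
2: 1 → 1
4: 1, 3 → 2
1: 0
3: 0
6: 0
Total: 4 + 1 + 2 + 0 + 0 + 0 = 7

7 discordant pairs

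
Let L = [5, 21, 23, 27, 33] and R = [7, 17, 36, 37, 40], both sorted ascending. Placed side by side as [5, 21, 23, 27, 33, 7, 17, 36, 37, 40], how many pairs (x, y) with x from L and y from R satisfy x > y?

For each element r of the right run, count left-run elements greater than r:
r = 7: 21, 23, 27, 33 → 4
r = 17: 21, 23, 27, 33 → 4
r = 36: none → 0
r = 37: none → 0
r = 40: none → 0
Cross-inversions: 4 + 4 + 0 + 0 + 0 = 8

8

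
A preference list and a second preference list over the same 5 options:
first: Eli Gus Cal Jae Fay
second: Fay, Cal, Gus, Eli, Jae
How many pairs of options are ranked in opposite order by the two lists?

7 pairs

Assign each item its position (1..5) in the first ordering, then rewrite the second ordering as that position sequence:
positions: Eli→1, Gus→2, Cal→3, Jae→4, Fay→5
second ordering as positions: [5, 3, 2, 1, 4]
Discordant pairs = inversions in this position sequence.
5: 3, 2, 1, 4 → 4
3: 2, 1 → 2
2: 1 → 1
1: 0
4: 0
Total: 4 + 2 + 1 + 0 + 0 = 7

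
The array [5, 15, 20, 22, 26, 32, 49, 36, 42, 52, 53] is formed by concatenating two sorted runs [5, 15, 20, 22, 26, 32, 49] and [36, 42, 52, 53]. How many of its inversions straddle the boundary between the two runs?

There are 2 split inversions.

Count, for every r in R, how many entries of L exceed r:
r = 36: 49 → 1
r = 42: 49 → 1
r = 52: none → 0
r = 53: none → 0
Cross-inversions: 1 + 1 + 0 + 0 = 2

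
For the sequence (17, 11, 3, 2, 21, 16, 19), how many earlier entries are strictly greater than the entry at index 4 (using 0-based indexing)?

The element at index 4 is 21.
Elements before it: 17, 11, 3, 2
None of them are larger than 21.

0 such elements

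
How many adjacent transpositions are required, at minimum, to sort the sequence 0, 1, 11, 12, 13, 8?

The minimum number of adjacent swaps to sort an array equals its inversion count, since every such swap removes exactly one inversion.
Count inversions — for each element, later elements that are smaller:
0: none → 0
1: none → 0
11: 8 → 1
12: 8 → 1
13: 8 → 1
8: none → 0
Total inversions: 0 + 0 + 1 + 1 + 1 + 0 = 3

3 swaps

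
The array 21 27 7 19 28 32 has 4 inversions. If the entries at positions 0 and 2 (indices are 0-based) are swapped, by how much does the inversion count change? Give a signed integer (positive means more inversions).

Positions 0 and 2 hold 21 and 7; after swapping, the array is [7, 27, 21, 19, 28, 32].
For each element, count later entries that are smaller:
7: 0
27: 2
21: 1
19: 0
28: 0
32: 0
Sum: 0 + 2 + 1 + 0 + 0 + 0 = 3
Change: 3 − 4 = -1

-1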